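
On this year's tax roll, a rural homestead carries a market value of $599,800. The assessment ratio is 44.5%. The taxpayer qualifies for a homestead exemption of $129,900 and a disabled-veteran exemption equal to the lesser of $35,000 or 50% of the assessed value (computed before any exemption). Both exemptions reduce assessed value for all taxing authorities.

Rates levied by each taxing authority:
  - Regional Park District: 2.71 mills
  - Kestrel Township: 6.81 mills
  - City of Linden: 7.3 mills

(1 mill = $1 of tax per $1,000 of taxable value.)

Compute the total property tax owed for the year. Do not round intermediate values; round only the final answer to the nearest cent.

Assessed value = $599,800 × 0.445 = $266,911
Disabled-veteran exemption = min($35,000, 50% × $266,911) = min($35,000, $133,455.5) = $35,000 (dollar cap binds)
Taxable value = $266,911 − $129,900 − $35,000 = $102,011
Regional Park District: $102,011 × 0.00271 = $276.44981
Kestrel Township: $102,011 × 0.00681 = $694.69491
City of Linden: $102,011 × 0.0073 = $744.6803
Total = $1,715.82502

$1,715.83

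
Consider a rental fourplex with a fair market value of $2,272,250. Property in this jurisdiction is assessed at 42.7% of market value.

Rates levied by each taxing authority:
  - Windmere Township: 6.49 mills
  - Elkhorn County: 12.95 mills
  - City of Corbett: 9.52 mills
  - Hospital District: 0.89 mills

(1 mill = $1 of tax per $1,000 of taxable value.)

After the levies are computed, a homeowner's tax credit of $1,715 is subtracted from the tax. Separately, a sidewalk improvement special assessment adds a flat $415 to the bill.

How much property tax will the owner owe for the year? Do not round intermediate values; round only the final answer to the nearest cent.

Assessed value = $2,272,250 × 0.427 = $970,250.75
Windmere Township: $970,250.75 × 0.00649 = $6,296.9273675
Elkhorn County: $970,250.75 × 0.01295 = $12,564.7472125
City of Corbett: $970,250.75 × 0.00952 = $9,236.78714
Hospital District: $970,250.75 × 0.00089 = $863.5231675
Levies subtotal = $28,961.9848875
After credit = $28,961.9848875 − $1,715 = $27,246.9848875
Total = $27,246.9848875 + $415 = $27,661.9848875

$27,661.98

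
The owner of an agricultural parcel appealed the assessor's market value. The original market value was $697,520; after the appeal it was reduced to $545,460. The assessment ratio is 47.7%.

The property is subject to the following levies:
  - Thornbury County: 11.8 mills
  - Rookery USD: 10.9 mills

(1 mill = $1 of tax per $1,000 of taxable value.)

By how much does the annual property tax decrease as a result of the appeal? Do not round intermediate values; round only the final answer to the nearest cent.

$1,646.49

Old assessed value = $697,520 × 0.477 = $332,717.04
New assessed value = $545,460 × 0.477 = $260,184.42
Combined rate = 0.0118 + 0.0109 = 0.0227
Old tax = $332,717.04 × 0.0227 = $7,552.676808
New tax = $260,184.42 × 0.0227 = $5,906.186334
Reduction = $7,552.676808 − $5,906.186334 = $1,646.490474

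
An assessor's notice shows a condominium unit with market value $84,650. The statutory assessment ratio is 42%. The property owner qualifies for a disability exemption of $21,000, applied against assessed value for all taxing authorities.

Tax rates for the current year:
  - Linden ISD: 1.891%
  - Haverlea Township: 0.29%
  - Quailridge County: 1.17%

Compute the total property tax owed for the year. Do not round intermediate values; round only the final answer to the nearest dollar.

$488

Assessed value = $84,650 × 0.42 = $35,553
Taxable value = $35,553 − $21,000 = $14,553
Linden ISD: $14,553 × 0.01891 = $275.19723
Haverlea Township: $14,553 × 0.0029 = $42.2037
Quailridge County: $14,553 × 0.0117 = $170.2701
Total = $275.19723 + $42.2037 + $170.2701 = $487.67103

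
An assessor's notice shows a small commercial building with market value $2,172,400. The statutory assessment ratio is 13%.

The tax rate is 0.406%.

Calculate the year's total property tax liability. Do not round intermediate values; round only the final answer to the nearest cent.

$1,146.59

Assessed value = $2,172,400 × 0.13 = $282,412
Tax = $282,412 × 0.00406 = $1,146.59272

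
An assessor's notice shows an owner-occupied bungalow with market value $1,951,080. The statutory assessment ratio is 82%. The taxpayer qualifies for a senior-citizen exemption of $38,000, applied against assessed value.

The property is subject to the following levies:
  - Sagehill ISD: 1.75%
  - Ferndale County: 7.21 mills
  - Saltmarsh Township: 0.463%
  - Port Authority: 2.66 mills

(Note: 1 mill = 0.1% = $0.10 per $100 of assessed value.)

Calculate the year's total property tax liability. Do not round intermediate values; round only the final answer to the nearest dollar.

Assessed value = $1,951,080 × 0.82 = $1,599,885.6
Taxable value = $1,599,885.6 − $38,000 = $1,561,885.6
Sagehill ISD: $1,561,885.6 × 0.0175 = $27,332.998
Ferndale County: $1,561,885.6 × 0.00721 = $11,261.195176
Saltmarsh Township: $1,561,885.6 × 0.00463 = $7,231.530328
Port Authority: $1,561,885.6 × 0.00266 = $4,154.615696
Total = $49,980.3392

$49,980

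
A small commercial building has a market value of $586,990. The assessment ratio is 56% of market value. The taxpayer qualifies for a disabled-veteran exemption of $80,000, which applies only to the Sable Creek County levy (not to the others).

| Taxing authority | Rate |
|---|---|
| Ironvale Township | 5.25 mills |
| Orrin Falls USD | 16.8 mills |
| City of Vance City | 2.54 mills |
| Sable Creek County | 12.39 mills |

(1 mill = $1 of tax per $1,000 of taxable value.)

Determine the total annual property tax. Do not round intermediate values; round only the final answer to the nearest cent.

Assessed value = $586,990 × 0.56 = $328,714.4
Ironvale Township: $328,714.4 × 0.00525 = $1,725.7506
Orrin Falls USD: $328,714.4 × 0.0168 = $5,522.40192
City of Vance City: $328,714.4 × 0.00254 = $834.934576
Sable Creek County: ($328,714.4 − $80,000) × 0.01239 = $248,714.4 × 0.01239 = $3,081.571416
Total = $11,164.658512

$11,164.66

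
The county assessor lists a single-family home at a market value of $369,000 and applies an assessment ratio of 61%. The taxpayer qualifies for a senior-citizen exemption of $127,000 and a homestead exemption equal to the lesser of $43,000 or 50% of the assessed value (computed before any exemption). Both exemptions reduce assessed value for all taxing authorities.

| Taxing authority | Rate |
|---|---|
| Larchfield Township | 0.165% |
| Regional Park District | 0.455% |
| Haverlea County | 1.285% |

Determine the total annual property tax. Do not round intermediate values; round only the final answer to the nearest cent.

Assessed value = $369,000 × 0.61 = $225,090
Homestead exemption = min($43,000, 50% × $225,090) = min($43,000, $112,545) = $43,000 (dollar cap binds)
Taxable value = $225,090 − $127,000 − $43,000 = $55,090
Larchfield Township: $55,090 × 0.00165 = $90.8985
Regional Park District: $55,090 × 0.00455 = $250.6595
Haverlea County: $55,090 × 0.01285 = $707.9065
Total = $1,049.4645

$1,049.46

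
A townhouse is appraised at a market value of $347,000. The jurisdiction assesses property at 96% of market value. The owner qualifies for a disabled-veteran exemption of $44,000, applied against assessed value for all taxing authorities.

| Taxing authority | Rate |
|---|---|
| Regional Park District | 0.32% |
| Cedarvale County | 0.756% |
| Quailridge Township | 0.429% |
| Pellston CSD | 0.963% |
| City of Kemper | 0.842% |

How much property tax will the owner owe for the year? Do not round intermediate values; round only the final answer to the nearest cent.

$9,569.87

Assessed value = $347,000 × 0.96 = $333,120
Taxable value = $333,120 − $44,000 = $289,120
Regional Park District: $289,120 × 0.0032 = $925.184
Cedarvale County: $289,120 × 0.00756 = $2,185.7472
Quailridge Township: $289,120 × 0.00429 = $1,240.3248
Pellston CSD: $289,120 × 0.00963 = $2,784.2256
City of Kemper: $289,120 × 0.00842 = $2,434.3904
Total = $925.184 + $2,185.7472 + $1,240.3248 + $2,784.2256 + $2,434.3904 = $9,569.872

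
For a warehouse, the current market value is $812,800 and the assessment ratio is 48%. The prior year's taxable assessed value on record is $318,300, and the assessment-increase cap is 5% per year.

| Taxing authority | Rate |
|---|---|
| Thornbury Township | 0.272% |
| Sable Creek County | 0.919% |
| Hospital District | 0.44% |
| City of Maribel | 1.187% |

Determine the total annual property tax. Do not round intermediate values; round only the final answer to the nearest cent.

Uncapped assessed value = $812,800 × 0.48 = $390,144
Cap limit = $318,300 × 1.05 = $334,215
Taxable assessed value = min($390,144, $334,215) = $334,215 (cap binds)
Thornbury Township: $334,215 × 0.00272 = $909.0648
Sable Creek County: $334,215 × 0.00919 = $3,071.43585
Hospital District: $334,215 × 0.0044 = $1,470.546
City of Maribel: $334,215 × 0.01187 = $3,967.13205
Total = $9,418.1787

$9,418.18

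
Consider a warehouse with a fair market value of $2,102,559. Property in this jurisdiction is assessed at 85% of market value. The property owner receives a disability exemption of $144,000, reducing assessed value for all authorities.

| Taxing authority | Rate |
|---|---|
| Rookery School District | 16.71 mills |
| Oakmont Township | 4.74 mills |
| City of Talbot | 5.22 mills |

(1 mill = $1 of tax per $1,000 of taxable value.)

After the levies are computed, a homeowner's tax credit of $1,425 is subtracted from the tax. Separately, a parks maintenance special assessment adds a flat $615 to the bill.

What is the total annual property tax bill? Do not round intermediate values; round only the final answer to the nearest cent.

Assessed value = $2,102,559 × 0.85 = $1,787,175.15
Taxable value = $1,787,175.15 − $144,000 = $1,643,175.15
Rookery School District: $1,643,175.15 × 0.01671 = $27,457.4567565
Oakmont Township: $1,643,175.15 × 0.00474 = $7,788.650211
City of Talbot: $1,643,175.15 × 0.00522 = $8,577.374283
Levies subtotal = $43,823.4812505
After credit = $43,823.4812505 − $1,425 = $42,398.4812505
Total = $42,398.4812505 + $615 = $43,013.4812505

$43,013.48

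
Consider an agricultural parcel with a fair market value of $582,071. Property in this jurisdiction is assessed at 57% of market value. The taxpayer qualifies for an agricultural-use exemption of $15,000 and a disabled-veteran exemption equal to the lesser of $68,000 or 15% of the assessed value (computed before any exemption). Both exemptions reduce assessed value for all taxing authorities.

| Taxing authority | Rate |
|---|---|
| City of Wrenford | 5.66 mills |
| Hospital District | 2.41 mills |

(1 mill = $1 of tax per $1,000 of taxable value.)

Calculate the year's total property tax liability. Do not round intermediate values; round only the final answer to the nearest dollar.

$2,155

Assessed value = $582,071 × 0.57 = $331,780.47
Disabled-veteran exemption = min($68,000, 15% × $331,780.47) = min($68,000, $49,767.0705) = $49,767.0705 (percentage binds)
Taxable value = $331,780.47 − $15,000 − $49,767.0705 = $267,013.3995
City of Wrenford: $267,013.3995 × 0.00566 = $1,511.29584117
Hospital District: $267,013.3995 × 0.00241 = $643.502292795
Total = $2,154.798133965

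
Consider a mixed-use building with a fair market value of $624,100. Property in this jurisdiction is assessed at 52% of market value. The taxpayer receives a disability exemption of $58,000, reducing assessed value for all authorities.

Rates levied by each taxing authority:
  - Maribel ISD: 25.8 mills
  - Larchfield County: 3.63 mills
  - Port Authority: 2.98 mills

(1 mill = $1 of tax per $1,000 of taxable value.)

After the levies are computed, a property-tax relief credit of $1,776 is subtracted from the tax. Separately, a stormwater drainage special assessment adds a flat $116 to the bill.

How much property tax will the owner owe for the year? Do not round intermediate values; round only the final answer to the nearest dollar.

$6,978

Assessed value = $624,100 × 0.52 = $324,532
Taxable value = $324,532 − $58,000 = $266,532
Maribel ISD: $266,532 × 0.0258 = $6,876.5256
Larchfield County: $266,532 × 0.00363 = $967.51116
Port Authority: $266,532 × 0.00298 = $794.26536
Levies subtotal = $8,638.30212
After credit = $8,638.30212 − $1,776 = $6,862.30212
Total = $6,862.30212 + $116 = $6,978.30212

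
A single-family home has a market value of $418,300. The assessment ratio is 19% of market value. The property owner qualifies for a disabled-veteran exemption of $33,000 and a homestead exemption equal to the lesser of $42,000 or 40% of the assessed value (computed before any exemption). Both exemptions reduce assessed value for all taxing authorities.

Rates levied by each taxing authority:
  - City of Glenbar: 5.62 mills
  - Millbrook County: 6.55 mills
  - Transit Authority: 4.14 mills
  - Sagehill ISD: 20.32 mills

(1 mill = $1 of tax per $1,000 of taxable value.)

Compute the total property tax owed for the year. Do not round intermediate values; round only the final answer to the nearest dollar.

$538

Assessed value = $418,300 × 0.19 = $79,477
Homestead exemption = min($42,000, 40% × $79,477) = min($42,000, $31,790.8) = $31,790.8 (percentage binds)
Taxable value = $79,477 − $33,000 − $31,790.8 = $14,686.2
City of Glenbar: $14,686.2 × 0.00562 = $82.536444
Millbrook County: $14,686.2 × 0.00655 = $96.19461
Transit Authority: $14,686.2 × 0.00414 = $60.800868
Sagehill ISD: $14,686.2 × 0.02032 = $298.423584
Total = $537.955506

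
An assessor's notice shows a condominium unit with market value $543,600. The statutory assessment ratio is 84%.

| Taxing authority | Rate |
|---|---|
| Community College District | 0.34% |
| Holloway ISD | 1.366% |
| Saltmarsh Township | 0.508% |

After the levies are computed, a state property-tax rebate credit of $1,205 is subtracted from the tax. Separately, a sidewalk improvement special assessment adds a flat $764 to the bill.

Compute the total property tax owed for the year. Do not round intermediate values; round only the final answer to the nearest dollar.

Assessed value = $543,600 × 0.84 = $456,624
Community College District: $456,624 × 0.0034 = $1,552.5216
Holloway ISD: $456,624 × 0.01366 = $6,237.48384
Saltmarsh Township: $456,624 × 0.00508 = $2,319.64992
Levies subtotal = $10,109.65536
After credit = $10,109.65536 − $1,205 = $8,904.65536
Total = $8,904.65536 + $764 = $9,668.65536

$9,669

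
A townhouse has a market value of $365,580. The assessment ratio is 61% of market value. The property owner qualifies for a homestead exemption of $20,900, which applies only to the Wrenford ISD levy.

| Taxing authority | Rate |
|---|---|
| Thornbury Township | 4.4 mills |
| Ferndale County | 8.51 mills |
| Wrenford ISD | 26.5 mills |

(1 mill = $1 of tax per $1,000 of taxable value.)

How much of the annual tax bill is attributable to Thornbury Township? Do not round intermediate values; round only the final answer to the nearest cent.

$981.22

Assessed value = $365,580 × 0.61 = $223,003.8
Thornbury Township taxable value = $223,003.8 (exemption does not apply)
Thornbury Township levy = $223,003.8 × 0.0044 = $981.21672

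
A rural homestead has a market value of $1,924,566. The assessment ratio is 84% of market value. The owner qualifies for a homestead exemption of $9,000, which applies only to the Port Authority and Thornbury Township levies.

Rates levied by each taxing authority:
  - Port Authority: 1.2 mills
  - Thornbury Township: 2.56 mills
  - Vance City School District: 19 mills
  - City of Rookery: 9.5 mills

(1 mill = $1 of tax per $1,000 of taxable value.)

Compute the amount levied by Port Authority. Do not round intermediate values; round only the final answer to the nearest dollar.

Assessed value = $1,924,566 × 0.84 = $1,616,635.44
Port Authority taxable value = $1,616,635.44 − $9,000 = $1,607,635.44
Port Authority levy = $1,607,635.44 × 0.0012 = $1,929.162528

$1,929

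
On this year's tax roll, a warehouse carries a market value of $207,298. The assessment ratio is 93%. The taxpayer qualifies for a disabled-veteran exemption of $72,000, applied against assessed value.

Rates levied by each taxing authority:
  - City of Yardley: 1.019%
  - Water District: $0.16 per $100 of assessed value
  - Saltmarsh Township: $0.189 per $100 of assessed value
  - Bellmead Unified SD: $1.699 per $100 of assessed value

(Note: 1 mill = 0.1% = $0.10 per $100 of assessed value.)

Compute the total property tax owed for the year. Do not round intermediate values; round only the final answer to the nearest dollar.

Assessed value = $207,298 × 0.93 = $192,787.14
Taxable value = $192,787.14 − $72,000 = $120,787.14
City of Yardley: $120,787.14 × 0.01019 = $1,230.8209566
Water District: $120,787.14 × 0.0016 = $193.259424
Saltmarsh Township: $120,787.14 × 0.00189 = $228.2876946
Bellmead Unified SD: $120,787.14 × 0.01699 = $2,052.1735086
Total = $3,704.5415838

$3,705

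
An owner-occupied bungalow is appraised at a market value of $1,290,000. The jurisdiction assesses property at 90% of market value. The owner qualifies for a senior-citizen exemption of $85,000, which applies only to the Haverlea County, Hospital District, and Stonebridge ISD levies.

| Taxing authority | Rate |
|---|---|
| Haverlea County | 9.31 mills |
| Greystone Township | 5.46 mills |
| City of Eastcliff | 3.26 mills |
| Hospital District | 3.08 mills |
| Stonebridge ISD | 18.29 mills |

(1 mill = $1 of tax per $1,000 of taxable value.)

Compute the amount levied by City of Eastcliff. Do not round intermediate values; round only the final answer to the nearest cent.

Assessed value = $1,290,000 × 0.9 = $1,161,000
City of Eastcliff taxable value = $1,161,000 (exemption does not apply)
City of Eastcliff levy = $1,161,000 × 0.00326 = $3,784.86

$3,784.86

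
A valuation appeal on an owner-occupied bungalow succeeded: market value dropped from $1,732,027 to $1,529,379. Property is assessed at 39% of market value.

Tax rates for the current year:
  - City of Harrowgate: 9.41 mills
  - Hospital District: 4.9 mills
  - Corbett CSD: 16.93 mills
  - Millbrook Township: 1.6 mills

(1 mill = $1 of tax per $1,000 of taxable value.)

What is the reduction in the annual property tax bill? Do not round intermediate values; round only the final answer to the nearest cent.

Old assessed value = $1,732,027 × 0.39 = $675,490.53
New assessed value = $1,529,379 × 0.39 = $596,457.81
Combined rate = 0.00941 + 0.0049 + 0.01693 + 0.0016 = 0.03284
Old tax = $675,490.53 × 0.03284 = $22,183.1090052
New tax = $596,457.81 × 0.03284 = $19,587.6744804
Reduction = $22,183.1090052 − $19,587.6744804 = $2,595.4345248

$2,595.43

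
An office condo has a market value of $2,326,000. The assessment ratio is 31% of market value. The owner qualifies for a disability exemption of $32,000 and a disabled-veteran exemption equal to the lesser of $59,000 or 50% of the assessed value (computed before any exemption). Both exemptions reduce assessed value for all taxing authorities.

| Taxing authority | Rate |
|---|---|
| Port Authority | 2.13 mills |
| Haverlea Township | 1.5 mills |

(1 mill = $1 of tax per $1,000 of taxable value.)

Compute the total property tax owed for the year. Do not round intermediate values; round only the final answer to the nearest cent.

$2,287.12

Assessed value = $2,326,000 × 0.31 = $721,060
Disabled-veteran exemption = min($59,000, 50% × $721,060) = min($59,000, $360,530) = $59,000 (dollar cap binds)
Taxable value = $721,060 − $32,000 − $59,000 = $630,060
Port Authority: $630,060 × 0.00213 = $1,342.0278
Haverlea Township: $630,060 × 0.0015 = $945.09
Total = $2,287.1178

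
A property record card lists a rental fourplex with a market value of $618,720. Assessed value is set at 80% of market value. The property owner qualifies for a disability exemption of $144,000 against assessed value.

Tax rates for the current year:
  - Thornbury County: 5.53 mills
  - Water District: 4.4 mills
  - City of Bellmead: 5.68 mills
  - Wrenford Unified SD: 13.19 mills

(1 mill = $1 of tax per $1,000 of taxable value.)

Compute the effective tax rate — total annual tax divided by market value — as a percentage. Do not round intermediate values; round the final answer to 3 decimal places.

Assessed value = $618,720 × 0.8 = $494,976
Taxable value = $494,976 − $144,000 = $350,976
Thornbury County: $350,976 × 0.00553 = $1,940.89728
Water District: $350,976 × 0.0044 = $1,544.2944
City of Bellmead: $350,976 × 0.00568 = $1,993.54368
Wrenford Unified SD: $350,976 × 0.01319 = $4,629.37344
Total tax = $10,108.1088
Effective rate = $10,108.1088 ÷ $618,720 = 1.634% of market value

1.634%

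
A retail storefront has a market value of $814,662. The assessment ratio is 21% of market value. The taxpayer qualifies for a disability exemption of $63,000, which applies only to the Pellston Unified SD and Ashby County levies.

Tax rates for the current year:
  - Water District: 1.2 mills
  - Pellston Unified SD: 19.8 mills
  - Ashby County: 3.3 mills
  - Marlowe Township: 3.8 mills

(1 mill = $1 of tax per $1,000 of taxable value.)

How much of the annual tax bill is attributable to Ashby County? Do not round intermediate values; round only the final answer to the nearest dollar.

Assessed value = $814,662 × 0.21 = $171,079.02
Ashby County taxable value = $171,079.02 − $63,000 = $108,079.02
Ashby County levy = $108,079.02 × 0.0033 = $356.660766

$357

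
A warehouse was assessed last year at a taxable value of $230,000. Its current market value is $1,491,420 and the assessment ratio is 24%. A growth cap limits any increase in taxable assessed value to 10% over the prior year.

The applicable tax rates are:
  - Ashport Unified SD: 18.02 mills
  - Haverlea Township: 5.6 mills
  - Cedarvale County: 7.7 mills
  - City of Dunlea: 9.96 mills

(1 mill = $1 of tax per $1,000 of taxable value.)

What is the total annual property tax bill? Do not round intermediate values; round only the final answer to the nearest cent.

Uncapped assessed value = $1,491,420 × 0.24 = $357,940.8
Cap limit = $230,000 × 1.1 = $253,000
Taxable assessed value = min($357,940.8, $253,000) = $253,000 (cap binds)
Ashport Unified SD: $253,000 × 0.01802 = $4,559.06
Haverlea Township: $253,000 × 0.0056 = $1,416.8
Cedarvale County: $253,000 × 0.0077 = $1,948.1
City of Dunlea: $253,000 × 0.00996 = $2,519.88
Total = $10,443.84

$10,443.84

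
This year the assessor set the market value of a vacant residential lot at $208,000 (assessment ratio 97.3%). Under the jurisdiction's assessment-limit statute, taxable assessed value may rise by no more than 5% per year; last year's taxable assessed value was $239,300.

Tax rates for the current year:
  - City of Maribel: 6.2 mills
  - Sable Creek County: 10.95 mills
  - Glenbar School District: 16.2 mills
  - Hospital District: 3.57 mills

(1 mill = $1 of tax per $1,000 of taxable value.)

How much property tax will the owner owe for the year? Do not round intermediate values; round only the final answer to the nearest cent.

$7,472.02

Uncapped assessed value = $208,000 × 0.973 = $202,384
Cap limit = $239,300 × 1.05 = $251,265
Taxable assessed value = min($202,384, $251,265) = $202,384 (cap does not bind)
City of Maribel: $202,384 × 0.0062 = $1,254.7808
Sable Creek County: $202,384 × 0.01095 = $2,216.1048
Glenbar School District: $202,384 × 0.0162 = $3,278.6208
Hospital District: $202,384 × 0.00357 = $722.51088
Total = $7,472.01728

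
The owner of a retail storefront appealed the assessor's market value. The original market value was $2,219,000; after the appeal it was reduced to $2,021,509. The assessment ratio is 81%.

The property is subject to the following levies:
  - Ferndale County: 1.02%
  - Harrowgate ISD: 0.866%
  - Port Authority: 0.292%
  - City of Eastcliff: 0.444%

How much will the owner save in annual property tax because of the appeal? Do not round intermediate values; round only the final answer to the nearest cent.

Old assessed value = $2,219,000 × 0.81 = $1,797,390
New assessed value = $2,021,509 × 0.81 = $1,637,422.29
Combined rate = 0.0102 + 0.00866 + 0.00292 + 0.00444 = 0.02622
Old tax = $1,797,390 × 0.02622 = $47,127.5658
New tax = $1,637,422.29 × 0.02622 = $42,933.2124438
Reduction = $47,127.5658 − $42,933.2124438 = $4,194.3533562

$4,194.35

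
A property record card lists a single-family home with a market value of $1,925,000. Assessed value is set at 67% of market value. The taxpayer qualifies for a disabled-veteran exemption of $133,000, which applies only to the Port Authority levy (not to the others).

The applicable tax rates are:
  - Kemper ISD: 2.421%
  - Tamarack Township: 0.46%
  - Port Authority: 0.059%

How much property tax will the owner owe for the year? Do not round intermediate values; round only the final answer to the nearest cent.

$37,840.18

Assessed value = $1,925,000 × 0.67 = $1,289,750
Kemper ISD: $1,289,750 × 0.02421 = $31,224.8475
Tamarack Township: $1,289,750 × 0.0046 = $5,932.85
Port Authority: ($1,289,750 − $133,000) × 0.00059 = $1,156,750 × 0.00059 = $682.4825
Total = $37,840.18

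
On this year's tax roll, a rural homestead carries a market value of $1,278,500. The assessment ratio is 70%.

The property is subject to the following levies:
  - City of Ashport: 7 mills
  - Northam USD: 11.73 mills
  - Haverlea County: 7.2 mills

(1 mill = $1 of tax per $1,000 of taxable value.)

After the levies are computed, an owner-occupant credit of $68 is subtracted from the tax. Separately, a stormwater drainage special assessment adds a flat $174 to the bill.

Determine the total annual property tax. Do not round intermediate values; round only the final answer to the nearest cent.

Assessed value = $1,278,500 × 0.7 = $894,950
City of Ashport: $894,950 × 0.007 = $6,264.65
Northam USD: $894,950 × 0.01173 = $10,497.7635
Haverlea County: $894,950 × 0.0072 = $6,443.64
Levies subtotal = $23,206.0535
After credit = $23,206.0535 − $68 = $23,138.0535
Total = $23,138.0535 + $174 = $23,312.0535

$23,312.05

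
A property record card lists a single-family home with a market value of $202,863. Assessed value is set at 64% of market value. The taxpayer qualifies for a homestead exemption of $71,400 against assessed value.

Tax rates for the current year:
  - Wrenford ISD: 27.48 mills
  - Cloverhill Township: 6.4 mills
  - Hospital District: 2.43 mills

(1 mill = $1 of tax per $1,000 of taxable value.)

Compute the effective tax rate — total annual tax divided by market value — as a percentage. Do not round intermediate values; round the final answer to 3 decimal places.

1.046%

Assessed value = $202,863 × 0.64 = $129,832.32
Taxable value = $129,832.32 − $71,400 = $58,432.32
Wrenford ISD: $58,432.32 × 0.02748 = $1,605.7201536
Cloverhill Township: $58,432.32 × 0.0064 = $373.966848
Hospital District: $58,432.32 × 0.00243 = $141.9905376
Total tax = $2,121.6775392
Effective rate = $2,121.6775392 ÷ $202,863 = 1.046% of market value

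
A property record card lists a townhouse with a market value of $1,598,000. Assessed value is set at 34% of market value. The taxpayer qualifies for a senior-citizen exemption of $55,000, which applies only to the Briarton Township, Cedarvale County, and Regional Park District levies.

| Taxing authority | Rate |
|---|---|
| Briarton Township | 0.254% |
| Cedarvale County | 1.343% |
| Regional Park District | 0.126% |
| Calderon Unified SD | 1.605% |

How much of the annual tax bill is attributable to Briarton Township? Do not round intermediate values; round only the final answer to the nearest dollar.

Assessed value = $1,598,000 × 0.34 = $543,320
Briarton Township taxable value = $543,320 − $55,000 = $488,320
Briarton Township levy = $488,320 × 0.00254 = $1,240.3328

$1,240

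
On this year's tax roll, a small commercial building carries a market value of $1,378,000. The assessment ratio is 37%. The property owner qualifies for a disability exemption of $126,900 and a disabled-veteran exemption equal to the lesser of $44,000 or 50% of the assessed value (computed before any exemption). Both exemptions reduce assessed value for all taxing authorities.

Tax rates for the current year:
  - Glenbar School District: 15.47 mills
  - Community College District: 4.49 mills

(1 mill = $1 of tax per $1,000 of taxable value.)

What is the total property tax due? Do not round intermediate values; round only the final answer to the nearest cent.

$6,765.64

Assessed value = $1,378,000 × 0.37 = $509,860
Disabled-veteran exemption = min($44,000, 50% × $509,860) = min($44,000, $254,930) = $44,000 (dollar cap binds)
Taxable value = $509,860 − $126,900 − $44,000 = $338,960
Glenbar School District: $338,960 × 0.01547 = $5,243.7112
Community College District: $338,960 × 0.00449 = $1,521.9304
Total = $6,765.6416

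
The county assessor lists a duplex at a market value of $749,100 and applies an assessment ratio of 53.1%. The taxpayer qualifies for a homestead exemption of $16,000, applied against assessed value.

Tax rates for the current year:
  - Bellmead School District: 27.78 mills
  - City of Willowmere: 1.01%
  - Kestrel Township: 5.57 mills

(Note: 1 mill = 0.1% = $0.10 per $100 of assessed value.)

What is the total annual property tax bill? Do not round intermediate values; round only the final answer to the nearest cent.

$16,588.00

Assessed value = $749,100 × 0.531 = $397,772.1
Taxable value = $397,772.1 − $16,000 = $381,772.1
Bellmead School District: $381,772.1 × 0.02778 = $10,605.628938
City of Willowmere: $381,772.1 × 0.0101 = $3,855.89821
Kestrel Township: $381,772.1 × 0.00557 = $2,126.470597
Total = $16,587.997745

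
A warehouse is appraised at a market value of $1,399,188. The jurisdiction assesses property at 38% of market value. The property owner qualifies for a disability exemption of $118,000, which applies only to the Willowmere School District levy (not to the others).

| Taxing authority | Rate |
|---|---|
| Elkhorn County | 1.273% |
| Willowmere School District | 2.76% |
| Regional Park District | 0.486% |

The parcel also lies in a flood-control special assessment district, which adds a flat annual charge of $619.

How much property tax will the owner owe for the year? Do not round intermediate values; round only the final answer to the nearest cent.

$21,389.34

Assessed value = $1,399,188 × 0.38 = $531,691.44
Elkhorn County: $531,691.44 × 0.01273 = $6,768.4320312
Willowmere School District: ($531,691.44 − $118,000) × 0.0276 = $413,691.44 × 0.0276 = $11,417.883744
Regional Park District: $531,691.44 × 0.00486 = $2,584.0203984
Levies subtotal = $20,770.3361736
Total = $20,770.3361736 + $619 = $21,389.3361736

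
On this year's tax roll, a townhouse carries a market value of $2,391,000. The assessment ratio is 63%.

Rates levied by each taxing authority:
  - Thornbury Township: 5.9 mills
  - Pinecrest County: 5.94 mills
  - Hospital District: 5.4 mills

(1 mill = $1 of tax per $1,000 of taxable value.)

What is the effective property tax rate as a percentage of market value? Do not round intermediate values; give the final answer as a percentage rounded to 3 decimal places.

1.086%

Assessed value = $2,391,000 × 0.63 = $1,506,330
Thornbury Township: $1,506,330 × 0.0059 = $8,887.347
Pinecrest County: $1,506,330 × 0.00594 = $8,947.6002
Hospital District: $1,506,330 × 0.0054 = $8,134.182
Total tax = $25,969.1292
Effective rate = $25,969.1292 ÷ $2,391,000 = 1.086% of market value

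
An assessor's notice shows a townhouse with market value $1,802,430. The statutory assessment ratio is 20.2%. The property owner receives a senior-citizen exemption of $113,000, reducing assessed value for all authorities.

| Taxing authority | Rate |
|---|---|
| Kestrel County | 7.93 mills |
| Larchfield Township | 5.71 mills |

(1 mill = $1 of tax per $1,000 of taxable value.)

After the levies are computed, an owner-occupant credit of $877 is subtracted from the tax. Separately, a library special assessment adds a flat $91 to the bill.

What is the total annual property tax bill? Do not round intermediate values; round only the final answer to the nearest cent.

Assessed value = $1,802,430 × 0.202 = $364,090.86
Taxable value = $364,090.86 − $113,000 = $251,090.86
Kestrel County: $251,090.86 × 0.00793 = $1,991.1505198
Larchfield Township: $251,090.86 × 0.00571 = $1,433.7288106
Levies subtotal = $3,424.8793304
After credit = $3,424.8793304 − $877 = $2,547.8793304
Total = $2,547.8793304 + $91 = $2,638.8793304

$2,638.88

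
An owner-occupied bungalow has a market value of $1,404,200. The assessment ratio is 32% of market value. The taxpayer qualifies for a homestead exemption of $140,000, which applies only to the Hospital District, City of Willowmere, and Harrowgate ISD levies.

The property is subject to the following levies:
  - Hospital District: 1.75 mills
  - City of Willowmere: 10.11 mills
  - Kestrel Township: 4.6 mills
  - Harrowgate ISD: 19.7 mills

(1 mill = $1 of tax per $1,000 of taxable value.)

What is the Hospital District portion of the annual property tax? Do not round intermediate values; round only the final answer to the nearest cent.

$541.35

Assessed value = $1,404,200 × 0.32 = $449,344
Hospital District taxable value = $449,344 − $140,000 = $309,344
Hospital District levy = $309,344 × 0.00175 = $541.352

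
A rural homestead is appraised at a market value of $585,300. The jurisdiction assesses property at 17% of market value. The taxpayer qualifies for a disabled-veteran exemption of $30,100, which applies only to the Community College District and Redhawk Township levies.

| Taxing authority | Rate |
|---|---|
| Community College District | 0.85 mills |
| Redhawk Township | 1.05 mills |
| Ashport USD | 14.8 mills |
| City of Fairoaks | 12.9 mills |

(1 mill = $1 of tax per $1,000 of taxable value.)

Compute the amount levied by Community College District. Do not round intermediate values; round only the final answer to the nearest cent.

Assessed value = $585,300 × 0.17 = $99,501
Community College District taxable value = $99,501 − $30,100 = $69,401
Community College District levy = $69,401 × 0.00085 = $58.99085

$58.99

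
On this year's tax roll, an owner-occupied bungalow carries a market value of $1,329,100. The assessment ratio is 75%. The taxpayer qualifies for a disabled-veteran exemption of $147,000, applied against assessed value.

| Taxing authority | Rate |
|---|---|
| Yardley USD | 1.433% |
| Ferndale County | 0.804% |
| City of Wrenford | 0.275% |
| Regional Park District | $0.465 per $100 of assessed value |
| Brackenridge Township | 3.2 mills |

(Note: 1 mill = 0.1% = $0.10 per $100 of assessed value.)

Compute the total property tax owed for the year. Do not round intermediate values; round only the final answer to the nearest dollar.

Assessed value = $1,329,100 × 0.75 = $996,825
Taxable value = $996,825 − $147,000 = $849,825
Yardley USD: $849,825 × 0.01433 = $12,177.99225
Ferndale County: $849,825 × 0.00804 = $6,832.593
City of Wrenford: $849,825 × 0.00275 = $2,337.01875
Regional Park District: $849,825 × 0.00465 = $3,951.68625
Brackenridge Township: $849,825 × 0.0032 = $2,719.44
Total = $28,018.73025

$28,019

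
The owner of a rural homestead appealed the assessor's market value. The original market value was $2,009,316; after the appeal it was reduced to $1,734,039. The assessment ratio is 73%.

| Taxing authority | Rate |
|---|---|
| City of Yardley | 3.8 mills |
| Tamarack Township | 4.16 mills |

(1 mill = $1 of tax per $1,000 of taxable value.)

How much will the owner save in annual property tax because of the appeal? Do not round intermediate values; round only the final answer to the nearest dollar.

Old assessed value = $2,009,316 × 0.73 = $1,466,800.68
New assessed value = $1,734,039 × 0.73 = $1,265,848.47
Combined rate = 0.0038 + 0.00416 = 0.00796
Old tax = $1,466,800.68 × 0.00796 = $11,675.7334128
New tax = $1,265,848.47 × 0.00796 = $10,076.1538212
Reduction = $11,675.7334128 − $10,076.1538212 = $1,599.5795916

$1,600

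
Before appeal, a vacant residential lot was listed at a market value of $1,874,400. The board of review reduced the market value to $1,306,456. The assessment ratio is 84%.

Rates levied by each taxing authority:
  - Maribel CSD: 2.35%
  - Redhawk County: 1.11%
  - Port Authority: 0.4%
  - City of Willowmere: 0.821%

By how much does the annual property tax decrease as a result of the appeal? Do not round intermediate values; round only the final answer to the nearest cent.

$22,331.79

Old assessed value = $1,874,400 × 0.84 = $1,574,496
New assessed value = $1,306,456 × 0.84 = $1,097,423.04
Combined rate = 0.0235 + 0.0111 + 0.004 + 0.00821 = 0.04681
Old tax = $1,574,496 × 0.04681 = $73,702.15776
New tax = $1,097,423.04 × 0.04681 = $51,370.3725024
Reduction = $73,702.15776 − $51,370.3725024 = $22,331.7852576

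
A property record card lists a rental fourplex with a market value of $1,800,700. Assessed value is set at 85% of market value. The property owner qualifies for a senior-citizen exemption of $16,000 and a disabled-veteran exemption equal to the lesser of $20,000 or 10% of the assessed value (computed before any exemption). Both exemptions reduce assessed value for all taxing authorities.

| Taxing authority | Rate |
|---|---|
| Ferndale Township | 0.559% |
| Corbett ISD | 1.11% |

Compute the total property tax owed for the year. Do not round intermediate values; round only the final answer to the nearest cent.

$24,944.79

Assessed value = $1,800,700 × 0.85 = $1,530,595
Disabled-veteran exemption = min($20,000, 10% × $1,530,595) = min($20,000, $153,059.5) = $20,000 (dollar cap binds)
Taxable value = $1,530,595 − $16,000 − $20,000 = $1,494,595
Ferndale Township: $1,494,595 × 0.00559 = $8,354.78605
Corbett ISD: $1,494,595 × 0.0111 = $16,590.0045
Total = $24,944.79055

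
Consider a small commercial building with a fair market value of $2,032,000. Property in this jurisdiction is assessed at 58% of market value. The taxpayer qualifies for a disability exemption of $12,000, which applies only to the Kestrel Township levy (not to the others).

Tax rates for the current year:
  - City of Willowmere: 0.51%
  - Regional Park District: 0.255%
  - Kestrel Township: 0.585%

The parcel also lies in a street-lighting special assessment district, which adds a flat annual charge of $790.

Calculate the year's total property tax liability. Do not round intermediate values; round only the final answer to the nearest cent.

Assessed value = $2,032,000 × 0.58 = $1,178,560
City of Willowmere: $1,178,560 × 0.0051 = $6,010.656
Regional Park District: $1,178,560 × 0.00255 = $3,005.328
Kestrel Township: ($1,178,560 − $12,000) × 0.00585 = $1,166,560 × 0.00585 = $6,824.376
Levies subtotal = $15,840.36
Total = $15,840.36 + $790 = $16,630.36

$16,630.36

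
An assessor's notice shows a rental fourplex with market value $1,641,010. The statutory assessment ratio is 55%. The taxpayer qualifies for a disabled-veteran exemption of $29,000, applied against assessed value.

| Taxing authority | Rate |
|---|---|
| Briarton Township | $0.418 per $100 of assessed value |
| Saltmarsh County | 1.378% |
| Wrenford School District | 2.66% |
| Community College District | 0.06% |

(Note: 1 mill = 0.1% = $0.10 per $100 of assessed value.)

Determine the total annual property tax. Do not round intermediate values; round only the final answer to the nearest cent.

Assessed value = $1,641,010 × 0.55 = $902,555.5
Taxable value = $902,555.5 − $29,000 = $873,555.5
Briarton Township: $873,555.5 × 0.00418 = $3,651.46199
Saltmarsh County: $873,555.5 × 0.01378 = $12,037.59479
Wrenford School District: $873,555.5 × 0.0266 = $23,236.5763
Community College District: $873,555.5 × 0.0006 = $524.1333
Total = $39,449.76638

$39,449.77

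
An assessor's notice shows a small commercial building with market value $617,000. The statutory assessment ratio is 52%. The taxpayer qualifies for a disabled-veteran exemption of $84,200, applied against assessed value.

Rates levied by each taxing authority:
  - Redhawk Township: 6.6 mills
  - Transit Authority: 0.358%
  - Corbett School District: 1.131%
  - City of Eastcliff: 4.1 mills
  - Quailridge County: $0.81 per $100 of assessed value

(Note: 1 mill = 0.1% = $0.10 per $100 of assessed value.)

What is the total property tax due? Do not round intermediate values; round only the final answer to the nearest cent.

$7,972.40

Assessed value = $617,000 × 0.52 = $320,840
Taxable value = $320,840 − $84,200 = $236,640
Redhawk Township: $236,640 × 0.0066 = $1,561.824
Transit Authority: $236,640 × 0.00358 = $847.1712
Corbett School District: $236,640 × 0.01131 = $2,676.3984
City of Eastcliff: $236,640 × 0.0041 = $970.224
Quailridge County: $236,640 × 0.0081 = $1,916.784
Total = $7,972.4016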